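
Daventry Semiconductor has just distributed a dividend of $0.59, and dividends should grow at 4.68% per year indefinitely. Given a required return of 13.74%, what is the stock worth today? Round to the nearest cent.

$6.82

Gordon growth model: P₀ = D₁/(r − g). D₁ = 0.59 × (1 + 0.0468) = 0.6176.
P₀ = 0.6176 / (0.1374 − 0.0468) = 0.6176 / 0.0906 = 6.8169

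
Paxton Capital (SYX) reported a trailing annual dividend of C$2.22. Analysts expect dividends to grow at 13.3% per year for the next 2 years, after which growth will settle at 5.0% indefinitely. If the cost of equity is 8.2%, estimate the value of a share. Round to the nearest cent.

Two-stage DDM. Project D₁…D_2 at 0.133, terminal growth 0.05, discount at r = 0.082.
D_1 = 2.5153
D_2 = 2.8498
Terminal value at t=2: TV = D_3/(r−g) = 2.9923/(0.082−0.05) = 93.5087
P₀ = 2.5153/(1+0.082)^1 + 2.8498/(1+0.082)^2 + 93.5087/(1+0.082)^2 = 84.6314

C$84.63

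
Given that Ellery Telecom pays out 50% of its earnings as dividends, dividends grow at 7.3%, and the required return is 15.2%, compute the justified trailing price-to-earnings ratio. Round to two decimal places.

6.79

Justified trailing P/E = b(1+g)/(r−g) = 0.50×(1+0.073)/(0.152−0.073) = 6.7911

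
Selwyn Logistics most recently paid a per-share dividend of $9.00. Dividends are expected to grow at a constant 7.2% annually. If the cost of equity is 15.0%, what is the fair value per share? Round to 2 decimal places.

$123.69

Gordon growth model: P₀ = D₁/(r − g). D₁ = 9.00 × (1 + 0.072) = 9.6480.
P₀ = 9.6480 / (0.15 − 0.072) = 9.6480 / 0.078 = 123.6923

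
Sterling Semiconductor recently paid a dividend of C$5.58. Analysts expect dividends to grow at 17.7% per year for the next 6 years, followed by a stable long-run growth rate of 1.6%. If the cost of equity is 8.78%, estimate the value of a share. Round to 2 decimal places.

C$171.21

Two-stage DDM. Project D₁…D_6 at 0.177, terminal growth 0.016, discount at r = 0.0878.
D_1 = 6.5677
D_2 = 7.7301
D_3 = 9.0984
D_4 = 10.7088
D_5 = 12.6042
D_6 = 14.8352
Terminal value at t=6: TV = D_7/(r−g) = 15.0725/(0.0878−0.016) = 209.9241
P₀ = 6.5677/(1+0.0878)^1 + 7.7301/(1+0.0878)^2 + 9.0984/(1+0.0878)^3 + 10.7088/(1+0.0878)^4 + 12.6042/(1+0.0878)^5 + 14.8352/(1+0.0878)^6 + 209.9241/(1+0.0878)^6 = 171.2126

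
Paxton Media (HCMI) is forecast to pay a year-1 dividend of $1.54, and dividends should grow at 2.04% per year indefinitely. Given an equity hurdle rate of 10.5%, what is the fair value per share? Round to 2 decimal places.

$18.20

Gordon growth model: P₀ = D₁/(r − g), with D₁ = 1.54 given directly.
P₀ = 1.5400 / (0.105 − 0.0204) = 1.5400 / 0.0846 = 18.2033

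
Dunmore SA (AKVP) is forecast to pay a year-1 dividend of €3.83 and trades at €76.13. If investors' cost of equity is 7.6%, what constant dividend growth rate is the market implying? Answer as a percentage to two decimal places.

From P₀ = D₁/(r − g), the implied growth is g = r − D₁/P₀.
g = 0.076 − 3.83/76.13 = 0.076 − 0.05031 = 0.02569

2.57%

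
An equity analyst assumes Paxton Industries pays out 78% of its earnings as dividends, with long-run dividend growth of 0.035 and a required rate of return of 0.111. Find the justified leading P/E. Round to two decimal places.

10.26

Justified leading P/E = b/(r−g) = 0.78/(0.111−0.035) = 10.2632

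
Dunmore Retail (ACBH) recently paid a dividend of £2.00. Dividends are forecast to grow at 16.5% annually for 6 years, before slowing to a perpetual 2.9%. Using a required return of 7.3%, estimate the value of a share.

£92.78

Two-stage DDM. Project D₁…D_6 at 0.165, terminal growth 0.029, discount at r = 0.073.
D_1 = 2.3300
D_2 = 2.7145
D_3 = 3.1623
D_4 = 3.6841
D_5 = 4.2920
D_6 = 5.0002
Terminal value at t=6: TV = D_7/(r−g) = 5.1452/(0.073−0.029) = 116.9360
P₀ = 2.3300/(1+0.073)^1 + 2.7145/(1+0.073)^2 + 3.1623/(1+0.073)^3 + 3.6841/(1+0.073)^4 + 4.2920/(1+0.073)^5 + 5.0002/(1+0.073)^6 + 116.9360/(1+0.073)^6 = 92.7836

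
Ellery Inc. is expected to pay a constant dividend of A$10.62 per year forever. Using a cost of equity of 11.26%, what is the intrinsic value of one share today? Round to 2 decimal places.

Zero-growth DDM (perpetuity): P₀ = D/r = 10.62 / 0.1126 = 94.3162

A$94.32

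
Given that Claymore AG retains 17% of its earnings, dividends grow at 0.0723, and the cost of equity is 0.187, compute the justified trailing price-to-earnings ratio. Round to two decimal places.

7.76

Payout ratio b = 1 − 0.17 = 0.83.
Justified trailing P/E = b(1+g)/(r−g) = 0.83×(1+0.0723)/(0.187−0.0723) = 7.7595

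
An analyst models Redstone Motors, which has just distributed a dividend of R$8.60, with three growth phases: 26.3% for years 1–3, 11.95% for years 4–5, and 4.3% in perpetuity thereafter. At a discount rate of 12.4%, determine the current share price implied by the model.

R$212.84

Three-stage DDM. Project D₁…D_5; terminal Gordon value at t=5 with g = 0.043; discount at r = 0.124.
D_1 = 10.8618
D_2 = 13.7185
D_3 = 17.3264
D_4 = 19.3969
D_5 = 21.7148
TV_5 = 22.6486/(0.124−0.043) = 279.6121
P₀ = Σ Dₜ/(1+r)ᵗ + TV_5/(1+r)^5 = 212.8363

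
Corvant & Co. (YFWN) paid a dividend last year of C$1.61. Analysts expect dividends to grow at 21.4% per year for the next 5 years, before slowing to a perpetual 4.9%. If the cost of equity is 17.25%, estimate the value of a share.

Two-stage DDM. Project D₁…D_5 at 0.214, terminal growth 0.049, discount at r = 0.1725.
D_1 = 1.9545
D_2 = 2.3728
D_3 = 2.8806
D_4 = 3.4970
D_5 = 4.2454
Terminal value at t=5: TV = D_6/(r−g) = 4.4534/(0.1725−0.049) = 36.0602
P₀ = 1.9545/(1+0.1725)^1 + 2.3728/(1+0.1725)^2 + 2.8806/(1+0.1725)^3 + 3.4970/(1+0.1725)^4 + 4.2454/(1+0.1725)^5 + 36.0602/(1+0.1725)^5 = 25.2190

C$25.22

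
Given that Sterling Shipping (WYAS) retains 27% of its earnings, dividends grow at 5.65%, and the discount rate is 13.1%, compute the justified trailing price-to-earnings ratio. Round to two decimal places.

Payout ratio b = 1 − 0.27 = 0.73.
Justified trailing P/E = b(1+g)/(r−g) = 0.73×(1+0.0565)/(0.131−0.0565) = 10.3523

10.35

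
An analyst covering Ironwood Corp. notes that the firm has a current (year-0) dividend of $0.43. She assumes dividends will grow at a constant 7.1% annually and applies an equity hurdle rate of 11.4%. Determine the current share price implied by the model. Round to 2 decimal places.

Gordon growth model: P₀ = D₁/(r − g). D₁ = 0.43 × (1 + 0.071) = 0.4605.
P₀ = 0.4605 / (0.114 − 0.071) = 0.4605 / 0.043 = 10.7100

$10.71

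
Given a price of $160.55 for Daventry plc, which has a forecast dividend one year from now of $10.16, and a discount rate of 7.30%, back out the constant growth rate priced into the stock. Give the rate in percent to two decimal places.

0.97%

From P₀ = D₁/(r − g), the implied growth is g = r − D₁/P₀.
g = 0.073 − 10.16/160.55 = 0.073 − 0.06328 = 0.00972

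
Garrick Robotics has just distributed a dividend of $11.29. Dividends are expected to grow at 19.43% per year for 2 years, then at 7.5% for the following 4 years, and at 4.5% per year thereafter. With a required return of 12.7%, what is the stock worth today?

Three-stage DDM. Project D₁…D_6; terminal Gordon value at t=6 with g = 0.045; discount at r = 0.127.
D_1 = 13.4836
D_2 = 16.1035
D_3 = 17.3113
D_4 = 18.6096
D_5 = 20.0054
D_6 = 21.5058
TV_6 = 22.4735/(0.127−0.045) = 274.0672
P₀ = Σ Dₜ/(1+r)ᵗ + TV_6/(1+r)^6 = 203.5273

$203.53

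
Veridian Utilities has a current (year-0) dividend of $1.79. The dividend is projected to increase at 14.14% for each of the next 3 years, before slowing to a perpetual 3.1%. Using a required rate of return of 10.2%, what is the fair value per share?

$34.64

Two-stage DDM. Project D₁…D_3 at 0.1414, terminal growth 0.031, discount at r = 0.102.
D_1 = 2.0431
D_2 = 2.3320
D_3 = 2.6617
Terminal value at t=3: TV = D_4/(r−g) = 2.7443/(0.102−0.031) = 38.6516
P₀ = 2.0431/(1+0.102)^1 + 2.3320/(1+0.102)^2 + 2.6617/(1+0.102)^3 + 38.6516/(1+0.102)^3 = 34.6449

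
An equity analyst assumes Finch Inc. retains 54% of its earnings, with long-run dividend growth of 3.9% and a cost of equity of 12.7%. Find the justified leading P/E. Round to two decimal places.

5.23

Payout ratio b = 1 − 0.54 = 0.46.
Justified leading P/E = b/(r−g) = 0.46/(0.127−0.039) = 5.2273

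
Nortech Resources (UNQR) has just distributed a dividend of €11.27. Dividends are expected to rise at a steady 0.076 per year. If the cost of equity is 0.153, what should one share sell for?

€157.49

Gordon growth model: P₀ = D₁/(r − g). D₁ = 11.27 × (1 + 0.076) = 12.1265.
P₀ = 12.1265 / (0.153 − 0.076) = 12.1265 / 0.077 = 157.4873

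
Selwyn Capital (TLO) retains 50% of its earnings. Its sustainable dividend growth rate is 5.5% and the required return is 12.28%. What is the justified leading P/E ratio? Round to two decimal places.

Payout ratio b = 1 − 0.50 = 0.50.
Justified leading P/E = b/(r−g) = 0.50/(0.1228−0.055) = 7.3746

7.37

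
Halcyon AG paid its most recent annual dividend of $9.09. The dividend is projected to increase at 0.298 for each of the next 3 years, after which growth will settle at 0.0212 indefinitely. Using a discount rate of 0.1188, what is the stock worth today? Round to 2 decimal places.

Two-stage DDM. Project D₁…D_3 at 0.298, terminal growth 0.0212, discount at r = 0.1188.
D_1 = 11.7988
D_2 = 15.3149
D_3 = 19.8787
Terminal value at t=3: TV = D_4/(r−g) = 20.3001/(0.1188−0.0212) = 207.9931
P₀ = 11.7988/(1+0.1188)^1 + 15.3149/(1+0.1188)^2 + 19.8787/(1+0.1188)^3 + 207.9931/(1+0.1188)^3 = 185.4982

$185.50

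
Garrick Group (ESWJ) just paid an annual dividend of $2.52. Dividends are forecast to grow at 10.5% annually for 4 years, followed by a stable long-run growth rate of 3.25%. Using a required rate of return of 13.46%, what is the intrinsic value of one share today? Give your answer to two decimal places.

$32.37

Two-stage DDM. Project D₁…D_4 at 0.105, terminal growth 0.0325, discount at r = 0.1346.
D_1 = 2.7846
D_2 = 3.0770
D_3 = 3.4001
D_4 = 3.7571
Terminal value at t=4: TV = D_5/(r−g) = 3.8792/(0.1346−0.0325) = 37.9939
P₀ = 2.7846/(1+0.1346)^1 + 3.0770/(1+0.1346)^2 + 3.4001/(1+0.1346)^3 + 3.7571/(1+0.1346)^4 + 37.9939/(1+0.1346)^4 = 32.3663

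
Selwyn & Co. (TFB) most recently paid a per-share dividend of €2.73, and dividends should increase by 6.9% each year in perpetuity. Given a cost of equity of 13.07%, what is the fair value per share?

€47.30

Gordon growth model: P₀ = D₁/(r − g). D₁ = 2.73 × (1 + 0.069) = 2.9184.
P₀ = 2.9184 / (0.1307 − 0.069) = 2.9184 / 0.0617 = 47.2994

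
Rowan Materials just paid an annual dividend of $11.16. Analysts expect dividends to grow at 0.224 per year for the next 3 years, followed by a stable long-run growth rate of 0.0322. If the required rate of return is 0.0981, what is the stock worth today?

$283.84

Two-stage DDM. Project D₁…D_3 at 0.224, terminal growth 0.0322, discount at r = 0.0981.
D_1 = 13.6598
D_2 = 16.7196
D_3 = 20.4648
Terminal value at t=3: TV = D_4/(r−g) = 21.1238/(0.0981−0.0322) = 320.5434
P₀ = 13.6598/(1+0.0981)^1 + 16.7196/(1+0.0981)^2 + 20.4648/(1+0.0981)^3 + 320.5434/(1+0.0981)^3 = 283.8420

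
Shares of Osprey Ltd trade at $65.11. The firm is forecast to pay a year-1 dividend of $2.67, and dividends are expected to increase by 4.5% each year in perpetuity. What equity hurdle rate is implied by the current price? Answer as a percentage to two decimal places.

8.60%

Rearranging the constant-growth DDM: r = D₁/P₀ + g.
r = 2.6700 / 65.11 + 0.045 = 0.04101 + 0.045 = 0.08601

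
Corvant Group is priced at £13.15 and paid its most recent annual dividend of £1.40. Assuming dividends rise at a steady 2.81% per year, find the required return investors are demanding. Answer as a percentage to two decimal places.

13.76%

Rearranging the constant-growth DDM: r = D₁/P₀ + g.
D₁ = 1.40 × (1 + 0.0281) = 1.4393.
r = 1.4393 / 13.15 + 0.0281 = 0.10946 + 0.0281 = 0.13756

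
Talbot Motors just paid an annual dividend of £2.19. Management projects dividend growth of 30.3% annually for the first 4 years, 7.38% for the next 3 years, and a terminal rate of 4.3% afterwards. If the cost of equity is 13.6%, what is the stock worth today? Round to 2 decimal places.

£58.56

Three-stage DDM. Project D₁…D_7; terminal Gordon value at t=7 with g = 0.043; discount at r = 0.136.
D_1 = 2.8536
D_2 = 3.7182
D_3 = 4.8448
D_4 = 6.3128
D_5 = 6.7787
D_6 = 7.2789
D_7 = 7.8161
TV_7 = 8.1522/(0.136−0.043) = 87.6584
P₀ = Σ Dₜ/(1+r)ᵗ + TV_7/(1+r)^7 = 58.5641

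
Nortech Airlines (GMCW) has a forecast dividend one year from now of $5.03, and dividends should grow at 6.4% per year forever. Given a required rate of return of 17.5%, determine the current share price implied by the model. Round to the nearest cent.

$45.32

Gordon growth model: P₀ = D₁/(r − g), with D₁ = 5.03 given directly.
P₀ = 5.0300 / (0.175 − 0.064) = 5.0300 / 0.111 = 45.3153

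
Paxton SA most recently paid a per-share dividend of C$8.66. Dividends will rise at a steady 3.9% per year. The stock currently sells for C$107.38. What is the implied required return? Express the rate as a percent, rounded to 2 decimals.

12.28%

Rearranging the constant-growth DDM: r = D₁/P₀ + g.
D₁ = 8.66 × (1 + 0.039) = 8.9977.
r = 8.9977 / 107.38 + 0.039 = 0.08379 + 0.039 = 0.12279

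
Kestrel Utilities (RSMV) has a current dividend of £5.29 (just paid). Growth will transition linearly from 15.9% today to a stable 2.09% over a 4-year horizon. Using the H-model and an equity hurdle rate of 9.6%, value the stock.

H-model: P₀ = D₀[(1+g_L) + H(g_S−g_L)]/(r−g_L), with H = 4/2 = 2.
P₀ = 5.29 × [(1+0.0209) + 2×(0.159−0.0209)] / (0.096−0.0209)
   = 5.29 × 1.2971 / 0.0751 = 91.3670

£91.37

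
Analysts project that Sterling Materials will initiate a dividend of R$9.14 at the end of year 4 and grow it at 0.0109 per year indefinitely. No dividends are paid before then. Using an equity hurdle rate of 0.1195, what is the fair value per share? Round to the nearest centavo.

R$59.99

Deferred-dividend DDM. At t=3 the remaining stream is a growing perpetuity with first payment D_4 = 9.14.
V_3 = D_4/(r−g) = 9.14/(0.1195−0.0109) = 84.1621
P₀ = V_3/(1+r)^3 = 84.1621/(1+0.1195)^3 = 59.9852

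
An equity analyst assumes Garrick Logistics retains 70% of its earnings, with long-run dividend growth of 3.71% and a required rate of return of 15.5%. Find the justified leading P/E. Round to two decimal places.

Payout ratio b = 1 − 0.70 = 0.30.
Justified leading P/E = b/(r−g) = 0.30/(0.155−0.0371) = 2.5445

2.54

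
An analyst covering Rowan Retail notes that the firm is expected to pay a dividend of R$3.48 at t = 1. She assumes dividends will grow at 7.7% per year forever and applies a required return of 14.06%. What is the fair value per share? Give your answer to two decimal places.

Gordon growth model: P₀ = D₁/(r − g), with D₁ = 3.48 given directly.
P₀ = 3.4800 / (0.1406 − 0.077) = 3.4800 / 0.0636 = 54.7170

R$54.72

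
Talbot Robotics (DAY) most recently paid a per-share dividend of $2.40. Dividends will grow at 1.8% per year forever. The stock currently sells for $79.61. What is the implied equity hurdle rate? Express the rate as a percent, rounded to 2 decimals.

Rearranging the constant-growth DDM: r = D₁/P₀ + g.
D₁ = 2.40 × (1 + 0.018) = 2.4432.
r = 2.4432 / 79.61 + 0.018 = 0.03069 + 0.018 = 0.04869

4.87%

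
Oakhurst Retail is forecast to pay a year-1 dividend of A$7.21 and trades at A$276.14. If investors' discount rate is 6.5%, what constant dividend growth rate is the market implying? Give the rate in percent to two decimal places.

From P₀ = D₁/(r − g), the implied growth is g = r − D₁/P₀.
g = 0.065 − 7.21/276.14 = 0.065 − 0.02611 = 0.03889

3.89%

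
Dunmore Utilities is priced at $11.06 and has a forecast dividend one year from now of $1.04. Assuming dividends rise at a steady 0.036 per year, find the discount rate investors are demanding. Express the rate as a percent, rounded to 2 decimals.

Rearranging the constant-growth DDM: r = D₁/P₀ + g.
r = 1.0400 / 11.06 + 0.036 = 0.09403 + 0.036 = 0.13003

13.00%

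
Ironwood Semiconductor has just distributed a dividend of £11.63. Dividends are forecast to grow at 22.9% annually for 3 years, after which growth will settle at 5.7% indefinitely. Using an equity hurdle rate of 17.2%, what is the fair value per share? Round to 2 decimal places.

£161.66

Two-stage DDM. Project D₁…D_3 at 0.229, terminal growth 0.057, discount at r = 0.172.
D_1 = 14.2933
D_2 = 17.5664
D_3 = 21.5891
Terminal value at t=3: TV = D_4/(r−g) = 22.8197/(0.172−0.057) = 198.4324
P₀ = 14.2933/(1+0.172)^1 + 17.5664/(1+0.172)^2 + 21.5891/(1+0.172)^3 + 198.4324/(1+0.172)^3 = 161.6572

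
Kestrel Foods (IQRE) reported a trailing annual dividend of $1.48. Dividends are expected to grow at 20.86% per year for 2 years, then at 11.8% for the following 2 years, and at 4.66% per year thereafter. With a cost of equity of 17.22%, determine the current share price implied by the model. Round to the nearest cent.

Three-stage DDM. Project D₁…D_4; terminal Gordon value at t=4 with g = 0.0466; discount at r = 0.1722.
D_1 = 1.7887
D_2 = 2.1619
D_3 = 2.4170
D_4 = 2.7022
TV_4 = 2.8281/(0.1722−0.0466) = 22.5165
P₀ = Σ Dₜ/(1+r)ᵗ + TV_4/(1+r)^4 = 17.9571

$17.96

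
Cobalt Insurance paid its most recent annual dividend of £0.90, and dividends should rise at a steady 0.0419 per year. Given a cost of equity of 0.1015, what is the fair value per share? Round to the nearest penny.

Gordon growth model: P₀ = D₁/(r − g). D₁ = 0.90 × (1 + 0.0419) = 0.9377.
P₀ = 0.9377 / (0.1015 − 0.0419) = 0.9377 / 0.0596 = 15.7334

£15.73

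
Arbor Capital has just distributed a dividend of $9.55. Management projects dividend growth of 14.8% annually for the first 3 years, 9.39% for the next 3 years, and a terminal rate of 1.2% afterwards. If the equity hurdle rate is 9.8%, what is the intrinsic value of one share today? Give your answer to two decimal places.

Three-stage DDM. Project D₁…D_6; terminal Gordon value at t=6 with g = 0.012; discount at r = 0.098.
D_1 = 10.9634
D_2 = 12.5860
D_3 = 14.4487
D_4 = 15.8054
D_5 = 17.2896
D_6 = 18.9131
TV_6 = 19.1400/(0.098−0.012) = 222.5584
P₀ = Σ Dₜ/(1+r)ᵗ + TV_6/(1+r)^6 = 190.8480

$190.85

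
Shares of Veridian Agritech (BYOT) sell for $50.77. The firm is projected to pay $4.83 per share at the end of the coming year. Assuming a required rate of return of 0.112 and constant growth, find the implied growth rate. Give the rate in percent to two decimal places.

From P₀ = D₁/(r − g), the implied growth is g = r − D₁/P₀.
g = 0.112 − 4.83/50.77 = 0.112 − 0.09513 = 0.01687

1.69%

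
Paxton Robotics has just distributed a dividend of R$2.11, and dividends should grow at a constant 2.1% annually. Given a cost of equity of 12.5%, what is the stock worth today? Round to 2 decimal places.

Gordon growth model: P₀ = D₁/(r − g). D₁ = 2.11 × (1 + 0.021) = 2.1543.
P₀ = 2.1543 / (0.125 − 0.021) = 2.1543 / 0.104 = 20.7145

R$20.71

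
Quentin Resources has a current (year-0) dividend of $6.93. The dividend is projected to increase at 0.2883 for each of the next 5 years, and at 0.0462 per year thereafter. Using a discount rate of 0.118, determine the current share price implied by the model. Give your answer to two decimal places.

Two-stage DDM. Project D₁…D_5 at 0.2883, terminal growth 0.0462, discount at r = 0.118.
D_1 = 8.9279
D_2 = 11.5018
D_3 = 14.8178
D_4 = 19.0898
D_5 = 24.5934
Terminal value at t=5: TV = D_6/(r−g) = 25.7296/(0.118−0.0462) = 358.3509
P₀ = 8.9279/(1+0.118)^1 + 11.5018/(1+0.118)^2 + 14.8178/(1+0.118)^3 + 19.0898/(1+0.118)^4 + 24.5934/(1+0.118)^5 + 358.3509/(1+0.118)^5 = 259.2538

$259.25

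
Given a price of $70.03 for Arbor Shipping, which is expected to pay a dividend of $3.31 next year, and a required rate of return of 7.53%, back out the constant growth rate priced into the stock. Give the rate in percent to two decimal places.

From P₀ = D₁/(r − g), the implied growth is g = r − D₁/P₀.
g = 0.0753 − 3.31/70.03 = 0.0753 − 0.04727 = 0.02803

2.80%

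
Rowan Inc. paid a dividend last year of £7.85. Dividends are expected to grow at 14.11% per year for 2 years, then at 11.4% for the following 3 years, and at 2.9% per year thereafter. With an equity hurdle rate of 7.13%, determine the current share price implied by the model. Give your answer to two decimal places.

£289.78

Three-stage DDM. Project D₁…D_5; terminal Gordon value at t=5 with g = 0.029; discount at r = 0.0713.
D_1 = 8.9576
D_2 = 10.2216
D_3 = 11.3868
D_4 = 12.6849
D_5 = 14.1310
TV_5 = 14.5408/(0.0713−0.029) = 343.7539
P₀ = Σ Dₜ/(1+r)ᵗ + TV_5/(1+r)^5 = 289.7819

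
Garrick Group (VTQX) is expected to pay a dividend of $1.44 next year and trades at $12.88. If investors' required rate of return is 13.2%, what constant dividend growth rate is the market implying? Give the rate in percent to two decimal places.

From P₀ = D₁/(r − g), the implied growth is g = r − D₁/P₀.
g = 0.132 − 1.44/12.88 = 0.132 − 0.11180 = 0.02020

2.02%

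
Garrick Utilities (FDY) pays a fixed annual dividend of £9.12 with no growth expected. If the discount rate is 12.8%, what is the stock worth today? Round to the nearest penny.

£71.25

Zero-growth DDM (perpetuity): P₀ = D/r = 9.12 / 0.128 = 71.2500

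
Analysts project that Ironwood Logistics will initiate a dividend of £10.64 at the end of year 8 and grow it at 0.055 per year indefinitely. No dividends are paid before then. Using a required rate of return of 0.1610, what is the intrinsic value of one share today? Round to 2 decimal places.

£35.30

Deferred-dividend DDM. At t=7 the remaining stream is a growing perpetuity with first payment D_8 = 10.64.
V_7 = D_8/(r−g) = 10.64/(0.161−0.055) = 100.3774
P₀ = V_7/(1+r)^7 = 100.3774/(1+0.161)^7 = 35.3029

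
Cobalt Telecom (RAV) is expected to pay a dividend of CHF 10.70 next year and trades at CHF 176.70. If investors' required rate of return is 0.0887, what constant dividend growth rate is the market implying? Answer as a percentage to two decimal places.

From P₀ = D₁/(r − g), the implied growth is g = r − D₁/P₀.
g = 0.0887 − 10.70/176.70 = 0.0887 − 0.06055 = 0.02815

2.81%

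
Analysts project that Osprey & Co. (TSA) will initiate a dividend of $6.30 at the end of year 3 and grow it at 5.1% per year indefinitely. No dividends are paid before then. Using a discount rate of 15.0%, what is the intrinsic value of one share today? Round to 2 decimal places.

$48.12

Deferred-dividend DDM. At t=2 the remaining stream is a growing perpetuity with first payment D_3 = 6.30.
V_2 = D_3/(r−g) = 6.30/(0.15−0.051) = 63.6364
P₀ = V_2/(1+r)^2 = 63.6364/(1+0.15)^2 = 48.1182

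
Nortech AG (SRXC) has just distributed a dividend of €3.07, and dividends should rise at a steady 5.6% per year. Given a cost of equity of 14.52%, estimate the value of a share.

€36.34

Gordon growth model: P₀ = D₁/(r − g). D₁ = 3.07 × (1 + 0.056) = 3.2419.
P₀ = 3.2419 / (0.1452 − 0.056) = 3.2419 / 0.0892 = 36.3444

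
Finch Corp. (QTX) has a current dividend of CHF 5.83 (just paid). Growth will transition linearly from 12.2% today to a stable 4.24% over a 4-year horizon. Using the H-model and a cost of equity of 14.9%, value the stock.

H-model: P₀ = D₀[(1+g_L) + H(g_S−g_L)]/(r−g_L), with H = 4/2 = 2.
P₀ = 5.83 × [(1+0.0424) + 2×(0.122−0.0424)] / (0.149−0.0424)
   = 5.83 × 1.2016 / 0.1066 = 65.7160

CHF 65.72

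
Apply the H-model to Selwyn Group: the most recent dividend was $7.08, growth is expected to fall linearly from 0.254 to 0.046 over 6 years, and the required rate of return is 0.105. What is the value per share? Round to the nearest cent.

$200.40

H-model: P₀ = D₀[(1+g_L) + H(g_S−g_L)]/(r−g_L), with H = 6/2 = 3.
P₀ = 7.08 × [(1+0.046) + 3×(0.254−0.046)] / (0.105−0.046)
   = 7.08 × 1.6700 / 0.059 = 200.4000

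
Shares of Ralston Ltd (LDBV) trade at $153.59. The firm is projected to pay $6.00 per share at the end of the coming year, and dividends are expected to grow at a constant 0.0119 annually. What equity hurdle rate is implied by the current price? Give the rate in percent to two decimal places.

Rearranging the constant-growth DDM: r = D₁/P₀ + g.
r = 6.0000 / 153.59 + 0.0119 = 0.03907 + 0.0119 = 0.05097

5.10%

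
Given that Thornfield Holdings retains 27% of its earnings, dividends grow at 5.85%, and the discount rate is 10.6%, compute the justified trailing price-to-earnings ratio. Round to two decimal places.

Payout ratio b = 1 − 0.27 = 0.73.
Justified trailing P/E = b(1+g)/(r−g) = 0.73×(1+0.0585)/(0.106−0.0585) = 16.2675

16.27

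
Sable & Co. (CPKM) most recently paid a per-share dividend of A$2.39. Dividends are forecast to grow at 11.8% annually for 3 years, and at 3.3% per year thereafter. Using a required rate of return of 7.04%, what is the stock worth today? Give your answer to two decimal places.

Two-stage DDM. Project D₁…D_3 at 0.118, terminal growth 0.033, discount at r = 0.0704.
D_1 = 2.6720
D_2 = 2.9873
D_3 = 3.3398
Terminal value at t=3: TV = D_4/(r−g) = 3.4500/(0.0704−0.033) = 92.2470
P₀ = 2.6720/(1+0.0704)^1 + 2.9873/(1+0.0704)^2 + 3.3398/(1+0.0704)^3 + 92.2470/(1+0.0704)^3 = 83.0434

A$83.04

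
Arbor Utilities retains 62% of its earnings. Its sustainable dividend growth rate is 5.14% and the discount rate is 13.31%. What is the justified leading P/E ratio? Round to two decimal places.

4.65

Payout ratio b = 1 − 0.62 = 0.38.
Justified leading P/E = b/(r−g) = 0.38/(0.1331−0.0514) = 4.6512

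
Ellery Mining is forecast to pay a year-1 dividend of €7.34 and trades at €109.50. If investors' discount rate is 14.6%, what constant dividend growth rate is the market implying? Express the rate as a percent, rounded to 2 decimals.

From P₀ = D₁/(r − g), the implied growth is g = r − D₁/P₀.
g = 0.146 − 7.34/109.50 = 0.146 − 0.06703 = 0.07897

7.90%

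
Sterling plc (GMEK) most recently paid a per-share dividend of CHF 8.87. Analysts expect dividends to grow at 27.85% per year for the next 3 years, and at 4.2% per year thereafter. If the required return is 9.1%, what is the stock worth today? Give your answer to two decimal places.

Two-stage DDM. Project D₁…D_3 at 0.2785, terminal growth 0.042, discount at r = 0.091.
D_1 = 11.3403
D_2 = 14.4986
D_3 = 18.5364
Terminal value at t=3: TV = D_4/(r−g) = 19.3149/(0.091−0.042) = 394.1826
P₀ = 11.3403/(1+0.091)^1 + 14.4986/(1+0.091)^2 + 18.5364/(1+0.091)^3 + 394.1826/(1+0.091)^3 = 340.3945

CHF 340.39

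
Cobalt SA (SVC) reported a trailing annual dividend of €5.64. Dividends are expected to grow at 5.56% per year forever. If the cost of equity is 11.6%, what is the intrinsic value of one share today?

Gordon growth model: P₀ = D₁/(r − g). D₁ = 5.64 × (1 + 0.0556) = 5.9536.
P₀ = 5.9536 / (0.116 − 0.0556) = 5.9536 / 0.0604 = 98.5693

€98.57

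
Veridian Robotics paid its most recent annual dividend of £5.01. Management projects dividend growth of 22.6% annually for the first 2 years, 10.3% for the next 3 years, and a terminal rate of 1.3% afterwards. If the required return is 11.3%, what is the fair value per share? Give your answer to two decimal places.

£89.44

Three-stage DDM. Project D₁…D_5; terminal Gordon value at t=5 with g = 0.013; discount at r = 0.113.
D_1 = 6.1423
D_2 = 7.5304
D_3 = 8.3060
D_4 = 9.1616
D_5 = 10.1052
TV_5 = 10.2366/(0.113−0.013) = 102.3657
P₀ = Σ Dₜ/(1+r)ᵗ + TV_5/(1+r)^5 = 89.4435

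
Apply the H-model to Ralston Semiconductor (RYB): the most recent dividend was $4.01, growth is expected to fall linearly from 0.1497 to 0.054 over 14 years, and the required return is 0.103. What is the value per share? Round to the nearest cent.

H-model: P₀ = D₀[(1+g_L) + H(g_S−g_L)]/(r−g_L), with H = 14/2 = 7.
P₀ = 4.01 × [(1+0.054) + 7×(0.1497−0.054)] / (0.103−0.054)
   = 4.01 × 1.7239 / 0.049 = 141.0783

$141.08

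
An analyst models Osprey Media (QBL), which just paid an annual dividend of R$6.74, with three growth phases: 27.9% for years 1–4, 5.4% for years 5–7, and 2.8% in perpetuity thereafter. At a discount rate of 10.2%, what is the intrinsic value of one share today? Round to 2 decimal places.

R$221.90

Three-stage DDM. Project D₁…D_7; terminal Gordon value at t=7 with g = 0.028; discount at r = 0.102.
D_1 = 8.6205
D_2 = 11.0256
D_3 = 14.1017
D_4 = 18.0361
D_5 = 19.0100
D_6 = 20.0366
D_7 = 21.1185
TV_7 = 21.7099/(0.102−0.028) = 293.3765
P₀ = Σ Dₜ/(1+r)ᵗ + TV_7/(1+r)^7 = 221.8995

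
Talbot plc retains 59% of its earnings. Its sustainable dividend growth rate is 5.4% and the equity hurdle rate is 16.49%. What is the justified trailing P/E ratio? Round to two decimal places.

3.90

Payout ratio b = 1 − 0.59 = 0.41.
Justified trailing P/E = b(1+g)/(r−g) = 0.41×(1+0.054)/(0.1649−0.054) = 3.8967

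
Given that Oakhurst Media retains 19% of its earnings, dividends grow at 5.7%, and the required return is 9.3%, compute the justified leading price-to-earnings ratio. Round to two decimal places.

Payout ratio b = 1 − 0.19 = 0.81.
Justified leading P/E = b/(r−g) = 0.81/(0.093−0.057) = 22.5000

22.50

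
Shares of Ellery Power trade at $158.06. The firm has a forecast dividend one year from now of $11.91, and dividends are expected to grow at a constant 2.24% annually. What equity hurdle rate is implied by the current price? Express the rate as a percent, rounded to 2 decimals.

9.78%

Rearranging the constant-growth DDM: r = D₁/P₀ + g.
r = 11.9100 / 158.06 + 0.0224 = 0.07535 + 0.0224 = 0.09775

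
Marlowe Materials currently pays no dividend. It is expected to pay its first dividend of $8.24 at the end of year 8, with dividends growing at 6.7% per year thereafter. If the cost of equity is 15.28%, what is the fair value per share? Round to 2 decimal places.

Deferred-dividend DDM. At t=7 the remaining stream is a growing perpetuity with first payment D_8 = 8.24.
V_7 = D_8/(r−g) = 8.24/(0.1528−0.067) = 96.0373
P₀ = V_7/(1+r)^7 = 96.0373/(1+0.1528)^7 = 35.4946

$35.49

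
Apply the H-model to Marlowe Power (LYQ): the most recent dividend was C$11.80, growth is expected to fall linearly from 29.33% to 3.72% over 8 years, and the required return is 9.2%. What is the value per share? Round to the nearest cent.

C$443.92

H-model: P₀ = D₀[(1+g_L) + H(g_S−g_L)]/(r−g_L), with H = 8/2 = 4.
P₀ = 11.80 × [(1+0.0372) + 4×(0.2933−0.0372)] / (0.092−0.0372)
   = 11.80 × 2.0616 / 0.0548 = 443.9212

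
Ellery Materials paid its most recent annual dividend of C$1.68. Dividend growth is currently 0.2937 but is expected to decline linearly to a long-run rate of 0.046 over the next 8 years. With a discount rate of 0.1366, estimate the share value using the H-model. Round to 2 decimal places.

H-model: P₀ = D₀[(1+g_L) + H(g_S−g_L)]/(r−g_L), with H = 8/2 = 4.
P₀ = 1.68 × [(1+0.046) + 4×(0.2937−0.046)] / (0.1366−0.046)
   = 1.68 × 2.0368 / 0.0906 = 37.7685

C$37.77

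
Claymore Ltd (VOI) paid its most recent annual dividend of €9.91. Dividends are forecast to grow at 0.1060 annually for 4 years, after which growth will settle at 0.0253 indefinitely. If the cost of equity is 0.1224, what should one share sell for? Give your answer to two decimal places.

€136.87

Two-stage DDM. Project D₁…D_4 at 0.106, terminal growth 0.0253, discount at r = 0.1224.
D_1 = 10.9605
D_2 = 12.1223
D_3 = 13.4072
D_4 = 14.8284
Terminal value at t=4: TV = D_5/(r−g) = 15.2036/(0.1224−0.0253) = 156.5763
P₀ = 10.9605/(1+0.1224)^1 + 12.1223/(1+0.1224)^2 + 13.4072/(1+0.1224)^3 + 14.8284/(1+0.1224)^4 + 156.5763/(1+0.1224)^4 = 136.8717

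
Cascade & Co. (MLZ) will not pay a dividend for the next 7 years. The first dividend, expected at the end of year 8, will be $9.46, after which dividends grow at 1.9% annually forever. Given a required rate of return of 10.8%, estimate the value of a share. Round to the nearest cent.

Deferred-dividend DDM. At t=7 the remaining stream is a growing perpetuity with first payment D_8 = 9.46.
V_7 = D_8/(r−g) = 9.46/(0.108−0.019) = 106.2921
P₀ = V_7/(1+r)^7 = 106.2921/(1+0.108)^7 = 51.8469

$51.85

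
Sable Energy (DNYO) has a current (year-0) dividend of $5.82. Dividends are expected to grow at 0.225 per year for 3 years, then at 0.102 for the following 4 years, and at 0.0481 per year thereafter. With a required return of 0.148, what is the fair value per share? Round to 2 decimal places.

$108.47

Three-stage DDM. Project D₁…D_7; terminal Gordon value at t=7 with g = 0.0481; discount at r = 0.148.
D_1 = 7.1295
D_2 = 8.7336
D_3 = 10.6987
D_4 = 11.7900
D_5 = 12.9926
D_6 = 14.3178
D_7 = 15.7782
TV_7 = 16.5371/(0.148−0.0481) = 165.5369
P₀ = Σ Dₜ/(1+r)ᵗ + TV_7/(1+r)^7 = 108.4664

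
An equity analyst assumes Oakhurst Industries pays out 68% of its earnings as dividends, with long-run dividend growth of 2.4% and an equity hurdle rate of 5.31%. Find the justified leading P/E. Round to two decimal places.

Justified leading P/E = b/(r−g) = 0.68/(0.0531−0.024) = 23.3677

23.37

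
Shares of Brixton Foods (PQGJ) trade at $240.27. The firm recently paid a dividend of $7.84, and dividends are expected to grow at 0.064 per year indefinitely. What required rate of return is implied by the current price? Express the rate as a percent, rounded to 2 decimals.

9.87%

Rearranging the constant-growth DDM: r = D₁/P₀ + g.
D₁ = 7.84 × (1 + 0.064) = 8.3418.
r = 8.3418 / 240.27 + 0.064 = 0.03472 + 0.064 = 0.09872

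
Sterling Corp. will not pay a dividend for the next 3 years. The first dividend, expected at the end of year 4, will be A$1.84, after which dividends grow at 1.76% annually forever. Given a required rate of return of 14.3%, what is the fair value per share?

A$9.83

Deferred-dividend DDM. At t=3 the remaining stream is a growing perpetuity with first payment D_4 = 1.84.
V_3 = D_4/(r−g) = 1.84/(0.143−0.0176) = 14.6730
P₀ = V_3/(1+r)^3 = 14.6730/(1+0.143)^3 = 9.8261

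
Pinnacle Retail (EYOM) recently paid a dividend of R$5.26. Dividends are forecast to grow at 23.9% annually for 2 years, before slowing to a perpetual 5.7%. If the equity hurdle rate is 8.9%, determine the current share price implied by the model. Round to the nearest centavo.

R$237.70

Two-stage DDM. Project D₁…D_2 at 0.239, terminal growth 0.057, discount at r = 0.089.
D_1 = 6.5171
D_2 = 8.0747
Terminal value at t=2: TV = D_3/(r−g) = 8.5350/(0.089−0.057) = 266.7186
P₀ = 6.5171/(1+0.089)^1 + 8.0747/(1+0.089)^2 + 266.7186/(1+0.089)^2 = 237.6976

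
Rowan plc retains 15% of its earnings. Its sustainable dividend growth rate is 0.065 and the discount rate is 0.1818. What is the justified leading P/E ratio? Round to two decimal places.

Payout ratio b = 1 − 0.15 = 0.85.
Justified leading P/E = b/(r−g) = 0.85/(0.1818−0.065) = 7.2774

7.28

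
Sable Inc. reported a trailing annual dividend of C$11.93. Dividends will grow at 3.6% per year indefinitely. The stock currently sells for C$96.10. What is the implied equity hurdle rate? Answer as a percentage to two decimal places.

16.46%

Rearranging the constant-growth DDM: r = D₁/P₀ + g.
D₁ = 11.93 × (1 + 0.036) = 12.3595.
r = 12.3595 / 96.10 + 0.036 = 0.12861 + 0.036 = 0.16461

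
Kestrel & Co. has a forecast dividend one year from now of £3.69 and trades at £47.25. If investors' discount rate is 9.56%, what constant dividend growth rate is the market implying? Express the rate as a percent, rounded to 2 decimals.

1.75%

From P₀ = D₁/(r − g), the implied growth is g = r − D₁/P₀.
g = 0.0956 − 3.69/47.25 = 0.0956 − 0.07810 = 0.01750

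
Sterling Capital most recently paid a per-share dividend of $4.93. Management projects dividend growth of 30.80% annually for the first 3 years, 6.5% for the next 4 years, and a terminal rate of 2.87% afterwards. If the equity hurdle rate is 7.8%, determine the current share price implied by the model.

$231.28

Three-stage DDM. Project D₁…D_7; terminal Gordon value at t=7 with g = 0.0287; discount at r = 0.078.
D_1 = 6.4484
D_2 = 8.4346
D_3 = 11.0324
D_4 = 11.7495
D_5 = 12.5132
D_6 = 13.3266
D_7 = 14.1928
TV_7 = 14.6002/(0.078−0.0287) = 296.1491
P₀ = Σ Dₜ/(1+r)ᵗ + TV_7/(1+r)^7 = 231.2811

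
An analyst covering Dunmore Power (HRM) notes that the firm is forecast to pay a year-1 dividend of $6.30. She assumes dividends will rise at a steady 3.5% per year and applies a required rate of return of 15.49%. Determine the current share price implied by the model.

$52.54

Gordon growth model: P₀ = D₁/(r − g), with D₁ = 6.30 given directly.
P₀ = 6.3000 / (0.1549 − 0.035) = 6.3000 / 0.1199 = 52.5438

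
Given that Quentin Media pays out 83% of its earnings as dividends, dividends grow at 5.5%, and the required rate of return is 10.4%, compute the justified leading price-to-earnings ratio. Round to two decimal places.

16.94

Justified leading P/E = b/(r−g) = 0.83/(0.104−0.055) = 16.9388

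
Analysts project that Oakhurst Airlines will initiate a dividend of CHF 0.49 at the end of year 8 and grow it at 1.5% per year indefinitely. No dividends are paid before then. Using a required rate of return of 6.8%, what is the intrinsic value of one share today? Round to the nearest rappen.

CHF 5.83

Deferred-dividend DDM. At t=7 the remaining stream is a growing perpetuity with first payment D_8 = 0.49.
V_7 = D_8/(r−g) = 0.49/(0.068−0.015) = 9.2453
P₀ = V_7/(1+r)^7 = 9.2453/(1+0.068)^7 = 5.8334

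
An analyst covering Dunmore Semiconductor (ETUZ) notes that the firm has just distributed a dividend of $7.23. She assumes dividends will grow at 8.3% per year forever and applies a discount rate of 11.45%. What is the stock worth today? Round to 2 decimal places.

$248.57

Gordon growth model: P₀ = D₁/(r − g). D₁ = 7.23 × (1 + 0.083) = 7.8301.
P₀ = 7.8301 / (0.1145 − 0.083) = 7.8301 / 0.0315 = 248.5743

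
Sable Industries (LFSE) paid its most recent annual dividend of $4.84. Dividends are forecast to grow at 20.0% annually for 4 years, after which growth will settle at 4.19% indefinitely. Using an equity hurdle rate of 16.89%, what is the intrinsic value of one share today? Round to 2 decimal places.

$64.79

Two-stage DDM. Project D₁…D_4 at 0.2, terminal growth 0.0419, discount at r = 0.1689.
D_1 = 5.8080
D_2 = 6.9696
D_3 = 8.3635
D_4 = 10.0362
Terminal value at t=4: TV = D_5/(r−g) = 10.4567/(0.1689−0.0419) = 82.3365
P₀ = 5.8080/(1+0.1689)^1 + 6.9696/(1+0.1689)^2 + 8.3635/(1+0.1689)^3 + 10.0362/(1+0.1689)^4 + 82.3365/(1+0.1689)^4 = 64.7870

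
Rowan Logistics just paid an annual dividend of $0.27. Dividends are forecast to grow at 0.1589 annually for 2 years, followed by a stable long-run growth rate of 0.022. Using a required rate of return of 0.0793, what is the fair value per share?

$6.15

Two-stage DDM. Project D₁…D_2 at 0.1589, terminal growth 0.022, discount at r = 0.0793.
D_1 = 0.3129
D_2 = 0.3626
Terminal value at t=2: TV = D_3/(r−g) = 0.3706/(0.0793−0.022) = 6.4677
P₀ = 0.3129/(1+0.0793)^1 + 0.3626/(1+0.0793)^2 + 6.4677/(1+0.0793)^2 = 6.1534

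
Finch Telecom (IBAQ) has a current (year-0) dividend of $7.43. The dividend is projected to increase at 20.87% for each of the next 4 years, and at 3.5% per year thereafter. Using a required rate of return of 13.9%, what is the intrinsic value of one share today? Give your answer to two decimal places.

$128.33

Two-stage DDM. Project D₁…D_4 at 0.2087, terminal growth 0.035, discount at r = 0.139.
D_1 = 8.9806
D_2 = 10.8549
D_3 = 13.1203
D_4 = 15.8585
Terminal value at t=4: TV = D_5/(r−g) = 16.4136/(0.139−0.035) = 157.8229
P₀ = 8.9806/(1+0.139)^1 + 10.8549/(1+0.139)^2 + 13.1203/(1+0.139)^3 + 15.8585/(1+0.139)^4 + 157.8229/(1+0.139)^4 = 128.3260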